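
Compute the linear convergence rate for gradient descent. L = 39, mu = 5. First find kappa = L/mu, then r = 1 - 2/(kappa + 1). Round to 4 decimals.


Step 1: Compute the condition number.
kappa = L/mu = 39/5 = 7.8
Step 2: Compute the convergence rate.
r = 1 - 2/(kappa + 1) = 1 - 2*mu/(L + mu) = (L - mu)/(L + mu) = 34/44 = 0.7727


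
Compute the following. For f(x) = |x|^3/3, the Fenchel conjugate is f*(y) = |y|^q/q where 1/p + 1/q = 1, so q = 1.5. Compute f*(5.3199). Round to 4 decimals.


The conjugate exponent q satisfies 1/p + 1/q = 1.
p = 3, so q = 3/(3 - 1) = 1.5
|y|^q = 5.3199^1.5 = 12.2703
f*(5.3199) = 12.2703 / 1.5 = 8.1802


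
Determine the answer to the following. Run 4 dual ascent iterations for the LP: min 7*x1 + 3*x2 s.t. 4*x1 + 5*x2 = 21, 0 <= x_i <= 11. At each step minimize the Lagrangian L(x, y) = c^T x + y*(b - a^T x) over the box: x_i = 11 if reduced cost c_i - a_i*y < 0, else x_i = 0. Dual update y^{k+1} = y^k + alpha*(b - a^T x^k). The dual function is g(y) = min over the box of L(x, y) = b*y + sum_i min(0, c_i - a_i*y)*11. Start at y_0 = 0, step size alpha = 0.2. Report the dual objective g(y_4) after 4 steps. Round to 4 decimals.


Dual ascent for LP: min 7*x1 + 3*x2, 4*x1 + 5*x2 = 21, 0 <= x_i <= 11
Step 1: y^k = 0.0, reduced costs: (7.0, 3.0)
  x^k = (0.0, 0.0), subgradient = b - a^T x = 21.0
  y^{k+1} = 0.0 + 0.2*21.0 = 4.2
Step 2: y^k = 4.2, reduced costs: (-9.8, -18.0)
  x^k = (11.0, 11.0), subgradient = b - a^T x = -78.0
  y^{k+1} = 4.2 + 0.2*-78.0 = -11.4
Step 3: y^k = -11.4, reduced costs: (52.6, 60.0)
  x^k = (0.0, 0.0), subgradient = b - a^T x = 21.0
  y^{k+1} = -11.4 + 0.2*21.0 = -7.2
Step 4: y^k = -7.2, reduced costs: (35.8, 39.0)
  x^k = (0.0, 0.0), subgradient = b - a^T x = 21.0
  y^{k+1} = -7.2 + 0.2*21.0 = -3.0
Dual objective at y_4 = -3.0: reduced costs (19.0, 18.0), box minimizer x = (0.0, 0.0)
g(y_4) = b*y + (c1 - a1*y)*x1 + (c2 - a2*y)*x2 = 21*(-3.0) + 19.0*0.0 + 18.0*0.0 = -63.0 + 0.0 + 0.0 = -63.0


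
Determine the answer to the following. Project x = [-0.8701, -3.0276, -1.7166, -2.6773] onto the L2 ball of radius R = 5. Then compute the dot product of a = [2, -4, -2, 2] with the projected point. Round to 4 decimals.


Step 1: Compute ||x|| (intermediates to 6 decimals).
||x|| = sqrt((-0.8701)^2 + (-3.0276)^2 + (-1.7166)^2 + (-2.6773)^2) = 4.476392
Step 2: Project.
Since ||x|| <= R, proj = x (no scaling needed).
proj(x) = [-0.8701, -3.0276, -1.7166, -2.6773]
Step 3: Dot product.
a^T * proj(x) = 2*(-0.8701) - 4*(-3.0276) - 2*(-1.7166) + 2*(-2.6773) = 8.4488


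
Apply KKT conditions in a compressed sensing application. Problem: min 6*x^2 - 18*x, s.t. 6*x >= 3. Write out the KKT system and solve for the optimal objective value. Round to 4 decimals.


Step 1: Try lambda = 0 (constraint inactive).
Stationarity: 2*6*x - 18 = 0
x* = 18/(2*6) = 1.5
Check constraint: 6*1.5 = 9.0 >= 3 -- satisfied.
Step 2: Compute optimal value.
f(x*) = 6*1.5^2 - 18*1.5 = -13.5


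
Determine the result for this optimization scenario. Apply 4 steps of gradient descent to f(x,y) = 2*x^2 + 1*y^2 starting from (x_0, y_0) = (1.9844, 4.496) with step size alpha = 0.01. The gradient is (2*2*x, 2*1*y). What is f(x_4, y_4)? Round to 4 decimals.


Gradient descent on f(x,y) = 2*x^2 + 1*y^2.
Starting point: (1.9844, 4.496), alpha = 0.01
Step 1: grad_x = 2*2*1.9844 = 7.9376, grad_y = 2*1*4.496 = 8.992
  x_1 = 1.9844 - 0.01*7.9376 = 1.905
  y_1 = 4.496 - 0.01*8.992 = 4.4061
Step 2: grad_x = 2*2*1.905 = 7.6201, grad_y = 2*1*4.4061 = 8.8122
  x_2 = 1.905 - 0.01*7.6201 = 1.8288
  y_2 = 4.4061 - 0.01*8.8122 = 4.318
Step 3: grad_x = 2*2*1.8288 = 7.3153, grad_y = 2*1*4.318 = 8.6359
  x_3 = 1.8288 - 0.01*7.3153 = 1.7557
  y_3 = 4.318 - 0.01*8.6359 = 4.2316
Step 4: grad_x = 2*2*1.7557 = 7.0227, grad_y = 2*1*4.2316 = 8.4632
  x_4 = 1.7557 - 0.01*7.0227 = 1.6854
  y_4 = 4.2316 - 0.01*8.4632 = 4.147
f(1.6854, 4.147) = 2*1.6854^2 + 1*4.147^2 = 22.8788


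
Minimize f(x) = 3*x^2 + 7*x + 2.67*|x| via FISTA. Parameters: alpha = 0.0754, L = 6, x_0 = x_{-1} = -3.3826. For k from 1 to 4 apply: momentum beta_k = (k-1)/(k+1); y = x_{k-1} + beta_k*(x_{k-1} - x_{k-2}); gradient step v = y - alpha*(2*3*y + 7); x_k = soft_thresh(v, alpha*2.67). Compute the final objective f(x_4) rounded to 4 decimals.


FISTA on f(x) = 3*x^2 + 7*x + 2.67*|x|
L = 6, alpha = 0.0754
Iteration 1: beta = 0.0, y = -3.3826 + 0.0*(-3.3826 + 3.3826) = -3.3826
  grad(y) = -13.2956, v = y - alpha*grad = -2.3801
  prox(v) = soft_thresh(-2.3801, 0.2013) = -2.1788
Iteration 2: beta = 0.3333, y = -2.1788 + 0.3333*(-2.1788 + 3.3826) = -1.7775
  grad(y) = -3.6652, v = y - alpha*grad = -1.5012
  prox(v) = soft_thresh(-1.5012, 0.2013) = -1.2999
Iteration 3: beta = 0.5, y = -1.2999 + 0.5*(-1.2999 + 2.1788) = -0.8604
  grad(y) = 1.8377, v = y - alpha*grad = -0.9989
  prox(v) = soft_thresh(-0.9989, 0.2013) = -0.7976
Iteration 4: beta = 0.6, y = -0.7976 + 0.6*(-0.7976 + 1.2999) = -0.4963
  grad(y) = 4.0222, v = y - alpha*grad = -0.7996
  prox(v) = soft_thresh(-0.7996, 0.2013) = -0.5983
f(x_4) = 3*(-0.5983)^2 + 7*(-0.5983) + 2.67*|-0.5983| = -1.5167


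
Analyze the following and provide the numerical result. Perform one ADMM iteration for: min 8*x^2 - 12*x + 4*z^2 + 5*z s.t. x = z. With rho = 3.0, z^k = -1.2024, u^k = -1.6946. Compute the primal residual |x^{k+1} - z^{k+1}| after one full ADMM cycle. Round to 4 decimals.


ADMM iteration with rho = 3.0, z^k = -1.2024, u^k = -1.6946
Step 1: x-update.
Minimize 8*x^2 - 12*x + (3.0/2)*(x + 1.2024 - 1.6946)^2
FOC: (2*8 + 3.0)*x = 12 + 3.0*(-1.2024 + 1.6946)
x^{k+1} = 0.7093
Step 2: z-update.
Minimize 4*z^2 + 5*z + (3.0/2)*(0.7093 - z - 1.6946)^2
FOC: (2*4 + 3.0)*z = -5 + 3.0*(0.7093 - 1.6946)
z^{k+1} = -0.7233
Step 3: u-update.
u^{k+1} = -1.6946 + 0.7093 + 0.7233 = -0.262
Step 4: Primal residual = |0.7093 + 0.7233| = 1.4326


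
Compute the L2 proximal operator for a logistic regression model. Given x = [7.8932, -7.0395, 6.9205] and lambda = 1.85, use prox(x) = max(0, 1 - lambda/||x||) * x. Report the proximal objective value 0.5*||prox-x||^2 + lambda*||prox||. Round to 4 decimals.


Step 1: Compute ||x||.
||x|| = 12.6392
Step 2: Compute scaling factor.
scale = max(0, 1 - 1.85/12.6392) = 0.8536
Step 3: prox(x) = [6.7379, -6.0091, 5.9075]
||prox(x)|| = 10.7892
Step 4: Proximal objective.
0.5*||prox-x||^2 = 1.7113
lambda*||prox|| = 19.96
Total = 21.6714


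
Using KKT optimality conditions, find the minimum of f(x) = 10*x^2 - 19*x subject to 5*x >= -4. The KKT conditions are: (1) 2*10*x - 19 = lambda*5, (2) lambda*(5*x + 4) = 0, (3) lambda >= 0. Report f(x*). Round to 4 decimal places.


Step 1: Try lambda = 0 (constraint inactive).
Stationarity: 2*10*x - 19 = 0
x* = 19/(2*10) = 0.95
Check constraint: 5*0.95 = 4.75 >= -4 -- satisfied.
Step 2: Compute optimal value.
f(x*) = 10*0.95^2 - 19*0.95 = -9.025


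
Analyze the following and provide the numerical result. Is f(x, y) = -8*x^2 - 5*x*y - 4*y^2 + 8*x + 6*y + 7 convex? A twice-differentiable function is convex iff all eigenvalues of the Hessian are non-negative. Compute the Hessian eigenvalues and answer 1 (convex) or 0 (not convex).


The Hessian of f(x,y) = -8*x^2 - 5*x*y - 4*y^2 + 8*x + 6*y + 7 is:
H = [[-16, -5], [-5, -8]]
Trace = -16 - 8 = -24
Determinant = -16*-8 - (-5)^2 = 103
Discriminant = (-24)^2 - 4*103 = 164.0
Eigenvalues: lambda_1 = -18.4031, lambda_2 = -5.5969
The function is not convex.

0


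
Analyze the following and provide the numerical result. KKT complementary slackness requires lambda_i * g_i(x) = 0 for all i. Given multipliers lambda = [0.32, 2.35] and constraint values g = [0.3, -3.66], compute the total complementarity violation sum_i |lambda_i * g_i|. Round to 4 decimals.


KKT complementary slackness check:
lambda_1 * g_1 = 0.32 * 0.3 = 0.096
lambda_2 * g_2 = 2.35 * -3.66 = -8.601
Total violation = 0.096 + 8.601 = 8.697


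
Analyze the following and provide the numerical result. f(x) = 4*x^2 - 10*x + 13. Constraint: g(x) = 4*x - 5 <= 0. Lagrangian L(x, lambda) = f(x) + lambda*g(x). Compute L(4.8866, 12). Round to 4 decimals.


Step 1: Evaluate f(x).
f(4.8866) = 4*4.8866^2 - 10*4.8866 + 13 = 59.6494
Step 2: Evaluate g(x).
g(4.8866) = 4*4.8866 - 5 = 14.5464
Step 3: Compute Lagrangian.
L = 59.6494 + 12*14.5464 = 234.2062


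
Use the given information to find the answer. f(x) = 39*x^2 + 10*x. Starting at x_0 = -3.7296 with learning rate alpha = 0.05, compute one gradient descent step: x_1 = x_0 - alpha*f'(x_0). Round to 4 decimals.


We compute the gradient at x_0 and apply the update.
f'(x) = 78*x + 10
f'(-3.7296) = 78*-3.7296 + 10 = -280.9088
x_1 = -3.7296 - 0.05*-280.9088 = 10.3158


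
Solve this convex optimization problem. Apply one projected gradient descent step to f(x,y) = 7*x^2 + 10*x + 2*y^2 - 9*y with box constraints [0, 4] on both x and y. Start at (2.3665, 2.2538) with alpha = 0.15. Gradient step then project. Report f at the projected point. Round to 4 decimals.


Step 1: Compute gradient at (2.3665, 2.2538).
grad_x = 2*7*2.3665 + 10 = 43.131
grad_y = 2*2*2.2538 - 9 = 0.0152
Step 2: Gradient step.
x_raw = 2.3665 - 0.15*43.131 = -4.1032
y_raw = 2.2538 - 0.15*0.0152 = 2.2515
Step 3: Project onto [0, 4].
x_proj = clip(-4.1032) = 0.0
y_proj = clip(2.2515) = 2.2515
Step 4: Evaluate f.
f(0.0, 2.2515) = -10.125


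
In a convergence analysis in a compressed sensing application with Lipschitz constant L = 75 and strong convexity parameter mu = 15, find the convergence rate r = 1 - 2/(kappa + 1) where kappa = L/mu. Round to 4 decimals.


Step 1: Compute the condition number.
kappa = L/mu = 75/15 = 5.0
Step 2: Compute the convergence rate.
r = 1 - 2/(kappa + 1) = 1 - 2*mu/(L + mu) = (L - mu)/(L + mu) = 60/90 = 0.6667


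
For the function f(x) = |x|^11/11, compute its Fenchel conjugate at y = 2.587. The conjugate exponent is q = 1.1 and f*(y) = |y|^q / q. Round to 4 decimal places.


The conjugate exponent q satisfies 1/p + 1/q = 1.
p = 11, so q = 11/(11 - 1) = 1.1
|y|^q = 2.587^1.1 = 2.845
f*(2.587) = 2.845 / 1.1 = 2.5863


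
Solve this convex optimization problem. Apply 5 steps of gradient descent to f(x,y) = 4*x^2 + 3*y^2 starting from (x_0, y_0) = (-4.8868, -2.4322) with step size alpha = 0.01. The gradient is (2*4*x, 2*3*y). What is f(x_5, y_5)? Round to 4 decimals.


Gradient descent on f(x,y) = 4*x^2 + 3*y^2.
Starting point: (-4.8868, -2.4322), alpha = 0.01
Step 1: grad_x = 2*4*-4.8868 = -39.0944, grad_y = 2*3*-2.4322 = -14.5932
  x_1 = -4.8868 - 0.01*-39.0944 = -4.4959
  y_1 = -2.4322 - 0.01*-14.5932 = -2.2863
Step 2: grad_x = 2*4*-4.4959 = -35.9668, grad_y = 2*3*-2.2863 = -13.7176
  x_2 = -4.4959 - 0.01*-35.9668 = -4.1362
  y_2 = -2.2863 - 0.01*-13.7176 = -2.1491
Step 3: grad_x = 2*4*-4.1362 = -33.0895, grad_y = 2*3*-2.1491 = -12.8946
  x_3 = -4.1362 - 0.01*-33.0895 = -3.8053
  y_3 = -2.1491 - 0.01*-12.8946 = -2.0201
Step 4: grad_x = 2*4*-3.8053 = -30.4423, grad_y = 2*3*-2.0201 = -12.1209
  x_4 = -3.8053 - 0.01*-30.4423 = -3.5009
  y_4 = -2.0201 - 0.01*-12.1209 = -1.8989
Step 5: grad_x = 2*4*-3.5009 = -28.007, grad_y = 2*3*-1.8989 = -11.3936
  x_5 = -3.5009 - 0.01*-28.007 = -3.2208
  y_5 = -1.8989 - 0.01*-11.3936 = -1.785
f(-3.2208, -1.785) = 4*(-3.2208)^2 + 3*(-1.785)^2 = 51.0529


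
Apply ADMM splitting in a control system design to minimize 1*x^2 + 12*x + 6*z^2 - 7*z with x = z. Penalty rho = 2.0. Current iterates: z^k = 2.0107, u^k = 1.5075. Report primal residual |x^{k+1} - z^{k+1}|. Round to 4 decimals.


ADMM iteration with rho = 2.0, z^k = 2.0107, u^k = 1.5075
Step 1: x-update.
Minimize 1*x^2 + 12*x + (2.0/2)*(x - 2.0107 + 1.5075)^2
FOC: (2*1 + 2.0)*x = -12 + 2.0*(2.0107 - 1.5075)
x^{k+1} = -2.7484
Step 2: z-update.
Minimize 6*z^2 - 7*z + (2.0/2)*(-2.7484 - z + 1.5075)^2
FOC: (2*6 + 2.0)*z = 7 + 2.0*(-2.7484 + 1.5075)
z^{k+1} = 0.3227
Step 3: u-update.
u^{k+1} = 1.5075 - 2.7484 - 0.3227 = -1.5636
Step 4: Primal residual = |-2.7484 - 0.3227| = 3.0711


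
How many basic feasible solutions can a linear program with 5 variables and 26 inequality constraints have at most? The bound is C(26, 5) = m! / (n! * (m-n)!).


Each vertex corresponds to some choice of n active constraints out of m, so the number of vertices is at most C(m, n) = m! / (n!(m-n)!).
m = 26, n = 5
Numerator: 26 * 25 * 24 * 23 * 22
Denominator: 5! = 120
C(26, 5) = 65780


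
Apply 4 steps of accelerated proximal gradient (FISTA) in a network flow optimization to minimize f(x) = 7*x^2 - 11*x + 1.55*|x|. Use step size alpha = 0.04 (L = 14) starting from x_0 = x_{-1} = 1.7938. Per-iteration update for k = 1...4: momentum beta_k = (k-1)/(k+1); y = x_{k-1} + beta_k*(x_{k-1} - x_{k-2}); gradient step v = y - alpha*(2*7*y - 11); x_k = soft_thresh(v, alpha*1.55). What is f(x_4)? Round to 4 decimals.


FISTA on f(x) = 7*x^2 - 11*x + 1.55*|x|
L = 14, alpha = 0.04
Iteration 1: beta = 0.0, y = 1.7938 + 0.0*(1.7938 - 1.7938) = 1.7938
  grad(y) = 14.1132, v = y - alpha*grad = 1.2293
  prox(v) = soft_thresh(1.2293, 0.062) = 1.1673
Iteration 2: beta = 0.3333, y = 1.1673 + 0.3333*(1.1673 - 1.7938) = 0.9584
  grad(y) = 2.418, v = y - alpha*grad = 0.8617
  prox(v) = soft_thresh(0.8617, 0.062) = 0.7997
Iteration 3: beta = 0.5, y = 0.7997 + 0.5*(0.7997 - 1.1673) = 0.6159
  grad(y) = -2.377, v = y - alpha*grad = 0.711
  prox(v) = soft_thresh(0.711, 0.062) = 0.649
Iteration 4: beta = 0.6, y = 0.649 + 0.6*(0.649 - 0.7997) = 0.5586
  grad(y) = -3.1798, v = y - alpha*grad = 0.6858
  prox(v) = soft_thresh(0.6858, 0.062) = 0.6238
f(x_4) = 7*0.6238^2 - 11*0.6238 + 1.55*|0.6238| = -3.171


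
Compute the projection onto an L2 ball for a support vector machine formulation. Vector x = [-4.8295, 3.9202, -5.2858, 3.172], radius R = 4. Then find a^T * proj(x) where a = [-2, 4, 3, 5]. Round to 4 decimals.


Step 1: Compute ||x|| (intermediates to 6 decimals).
||x|| = sqrt((-4.8295)^2 + 3.9202^2 + (-5.2858)^2 + 3.172^2) = 8.757471
Step 2: Project.
Since ||x|| > R, scale = R/||x|| = 4/8.757471 = 0.456753, proj(x) = scale * x
proj(x) = [-2.205889, 1.790563, -2.414305, 1.448821]
Step 3: Dot product.
a^T * proj(x) = -2*(-2.205889) + 4*1.790563 + 3*(-2.414305) + 5*1.448821 = 11.5752


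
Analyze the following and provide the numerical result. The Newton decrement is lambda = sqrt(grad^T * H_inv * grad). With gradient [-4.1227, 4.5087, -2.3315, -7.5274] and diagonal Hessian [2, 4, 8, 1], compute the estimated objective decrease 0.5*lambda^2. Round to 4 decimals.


Step 1: H is diagonal, so H^(-1) * g = [-2.0614, 1.1272, -0.2914, -7.5274].
Step 2: g^T H^(-1) g = sum_i g_i^2 / H_ii
  = (-4.1227)^2/2 + (4.5087)^2/4 + (-2.3315)^2/8 + (-7.5274)^2/1
  = 8.4983 + 5.0821 + 0.6795 + 56.6618 = 70.9217
Step 3: Objective decrease = 0.5 * g^T H^(-1) g = 35.4608


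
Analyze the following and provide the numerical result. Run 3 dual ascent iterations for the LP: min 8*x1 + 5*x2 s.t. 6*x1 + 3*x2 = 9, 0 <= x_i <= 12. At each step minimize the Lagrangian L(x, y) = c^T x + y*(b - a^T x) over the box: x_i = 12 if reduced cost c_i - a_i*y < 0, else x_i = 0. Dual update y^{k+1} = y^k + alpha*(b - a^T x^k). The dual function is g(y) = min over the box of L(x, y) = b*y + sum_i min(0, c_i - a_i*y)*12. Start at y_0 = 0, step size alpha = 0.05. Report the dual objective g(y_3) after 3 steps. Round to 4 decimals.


Dual ascent for LP: min 8*x1 + 5*x2, 6*x1 + 3*x2 = 9, 0 <= x_i <= 12
Step 1: y^k = 0.0, reduced costs: (8.0, 5.0)
  x^k = (0.0, 0.0), subgradient = b - a^T x = 9.0
  y^{k+1} = 0.0 + 0.05*9.0 = 0.45
Step 2: y^k = 0.45, reduced costs: (5.3, 3.65)
  x^k = (0.0, 0.0), subgradient = b - a^T x = 9.0
  y^{k+1} = 0.45 + 0.05*9.0 = 0.9
Step 3: y^k = 0.9, reduced costs: (2.6, 2.3)
  x^k = (0.0, 0.0), subgradient = b - a^T x = 9.0
  y^{k+1} = 0.9 + 0.05*9.0 = 1.35
Dual objective at y_3 = 1.35: reduced costs (-0.1, 0.95), box minimizer x = (12.0, 0.0)
g(y_3) = b*y + (c1 - a1*y)*x1 + (c2 - a2*y)*x2 = 9*1.35 + (-0.1)*12.0 + 0.95*0.0 = 12.15 - 1.2 + 0.0 = 10.95


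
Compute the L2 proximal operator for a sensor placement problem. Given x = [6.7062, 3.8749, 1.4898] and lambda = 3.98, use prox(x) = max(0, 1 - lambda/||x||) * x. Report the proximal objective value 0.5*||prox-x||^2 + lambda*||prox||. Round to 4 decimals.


Step 1: Compute ||x||.
||x|| = 7.8872
Step 2: Compute scaling factor.
scale = max(0, 1 - 3.98/7.8872) = 0.4954
Step 3: prox(x) = [3.3221, 1.9196, 0.738]
||prox(x)|| = 3.9072
Step 4: Proximal objective.
0.5*||prox-x||^2 = 7.9202
lambda*||prox|| = 15.5507
Total = 23.4707


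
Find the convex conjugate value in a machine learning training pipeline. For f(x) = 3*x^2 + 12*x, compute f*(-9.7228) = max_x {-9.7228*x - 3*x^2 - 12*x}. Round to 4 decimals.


f*(y) = sup_x {y*x - a*x^2 - b*x} = sup_x {(y-b)*x - a*x^2}
FOC: (y - b) - 2a*x = 0 => x* = (y - b)/(2a)
x* = (-9.7228 - 12)/(2*3) = -3.6205
f*(-9.7228) = (y-b)^2/(4a) = (-9.7228 - 12)^2/(4*3)
= 471.88/12 = 39.3233


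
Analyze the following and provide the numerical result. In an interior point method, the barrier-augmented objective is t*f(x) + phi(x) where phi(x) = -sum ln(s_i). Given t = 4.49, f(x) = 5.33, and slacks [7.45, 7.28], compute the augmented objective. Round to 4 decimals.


Step 1: Compute log-barrier.
ln values: [2.0082, 1.9851]
phi = -(2.0082 + 1.9851) = -3.9933
Step 2: Compute augmented objective.
t*f(x) = 4.49*5.33 = 23.9317
Total = 23.9317 - 3.9933 = 19.9384


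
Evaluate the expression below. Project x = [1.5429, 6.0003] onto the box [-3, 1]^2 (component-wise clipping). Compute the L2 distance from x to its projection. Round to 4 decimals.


Project each component onto [-3, 1].
clip(1.5429) = 1.0, clip(6.0003) = 1.0
Projection = [1.0, 1.0]
Squared diffs: [0.2947, 25.003]
Distance = sqrt(25.2977) = 5.0297


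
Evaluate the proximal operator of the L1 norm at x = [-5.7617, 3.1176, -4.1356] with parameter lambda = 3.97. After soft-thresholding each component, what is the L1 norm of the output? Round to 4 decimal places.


Soft-thresholding with lambda = 3.97:
prox(-5.7617) = sign(-5.7617)*max(|-5.7617| - 3.97, 0) = -1.7917
prox(3.1176) = sign(3.1176)*max(|3.1176| - 3.97, 0) = 0.0
prox(-4.1356) = sign(-4.1356)*max(|-4.1356| - 3.97, 0) = -0.1656
prox(x) = [-1.7917, 0.0, -0.1656]
||prox(x)||_1 = 1.7917 + 0.0 + 0.1656 = 1.9573


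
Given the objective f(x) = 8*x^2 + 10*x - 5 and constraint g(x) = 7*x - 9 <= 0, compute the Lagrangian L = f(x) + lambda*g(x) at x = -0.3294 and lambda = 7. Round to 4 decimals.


Step 1: Evaluate f(x).
f(-0.3294) = 8*(-0.3294)^2 + 10*(-0.3294) - 5 = -7.426
Step 2: Evaluate g(x).
g(-0.3294) = 7*-0.3294 - 9 = -11.3058
Step 3: Compute Lagrangian.
L = -7.426 + 7*-11.3058 = -86.5666


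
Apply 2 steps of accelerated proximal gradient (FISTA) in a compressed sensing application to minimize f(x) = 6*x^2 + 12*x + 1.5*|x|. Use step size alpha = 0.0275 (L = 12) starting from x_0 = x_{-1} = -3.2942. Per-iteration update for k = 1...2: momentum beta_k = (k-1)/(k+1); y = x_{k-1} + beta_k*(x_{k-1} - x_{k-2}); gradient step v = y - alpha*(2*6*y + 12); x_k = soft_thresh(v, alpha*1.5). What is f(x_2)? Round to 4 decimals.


FISTA on f(x) = 6*x^2 + 12*x + 1.5*|x|
L = 12, alpha = 0.0275
Iteration 1: beta = 0.0, y = -3.2942 + 0.0*(-3.2942 + 3.2942) = -3.2942
  grad(y) = -27.5304, v = y - alpha*grad = -2.5371
  prox(v) = soft_thresh(-2.5371, 0.0413) = -2.4959
Iteration 2: beta = 0.3333, y = -2.4959 + 0.3333*(-2.4959 + 3.2942) = -2.2298
  grad(y) = -14.757, v = y - alpha*grad = -1.8239
  prox(v) = soft_thresh(-1.8239, 0.0413) = -1.7827
f(x_2) = 6*(-1.7827)^2 + 12*(-1.7827) + 1.5*|-1.7827| = 0.3496


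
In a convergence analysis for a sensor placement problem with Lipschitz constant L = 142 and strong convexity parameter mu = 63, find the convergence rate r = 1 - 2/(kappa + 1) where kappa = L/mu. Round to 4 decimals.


Step 1: Compute the condition number.
kappa = L/mu = 142/63 = 2.254
Step 2: Compute the convergence rate.
r = 1 - 2/(kappa + 1) = 1 - 2*mu/(L + mu) = (L - mu)/(L + mu) = 79/205 = 0.3854


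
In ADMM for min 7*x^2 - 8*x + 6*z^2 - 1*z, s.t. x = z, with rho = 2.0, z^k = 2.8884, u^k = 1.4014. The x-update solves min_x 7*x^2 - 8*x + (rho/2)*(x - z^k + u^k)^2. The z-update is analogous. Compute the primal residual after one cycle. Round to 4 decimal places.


ADMM iteration with rho = 2.0, z^k = 2.8884, u^k = 1.4014
Step 1: x-update.
Minimize 7*x^2 - 8*x + (2.0/2)*(x - 2.8884 + 1.4014)^2
FOC: (2*7 + 2.0)*x = 8 + 2.0*(2.8884 - 1.4014)
x^{k+1} = 0.6859
Step 2: z-update.
Minimize 6*z^2 - 1*z + (2.0/2)*(0.6859 - z + 1.4014)^2
FOC: (2*6 + 2.0)*z = 1 + 2.0*(0.6859 + 1.4014)
z^{k+1} = 0.3696
Step 3: u-update.
u^{k+1} = 1.4014 + 0.6859 - 0.3696 = 1.7177
Step 4: Primal residual = |0.6859 - 0.3696| = 0.3163


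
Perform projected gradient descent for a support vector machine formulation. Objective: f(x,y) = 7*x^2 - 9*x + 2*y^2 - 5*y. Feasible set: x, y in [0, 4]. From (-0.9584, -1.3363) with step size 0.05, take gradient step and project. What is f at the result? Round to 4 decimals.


Step 1: Compute gradient at (-0.9584, -1.3363).
grad_x = 2*7*-0.9584 - 9 = -22.4176
grad_y = 2*2*-1.3363 - 5 = -10.3452
Step 2: Gradient step.
x_raw = -0.9584 - 0.05*-22.4176 = 0.1625
y_raw = -1.3363 - 0.05*-10.3452 = -0.819
Step 3: Project onto [0, 4].
x_proj = clip(0.1625) = 0.1625
y_proj = clip(-0.819) = 0.0
Step 4: Evaluate f.
f(0.1625, 0.0) = -1.2775


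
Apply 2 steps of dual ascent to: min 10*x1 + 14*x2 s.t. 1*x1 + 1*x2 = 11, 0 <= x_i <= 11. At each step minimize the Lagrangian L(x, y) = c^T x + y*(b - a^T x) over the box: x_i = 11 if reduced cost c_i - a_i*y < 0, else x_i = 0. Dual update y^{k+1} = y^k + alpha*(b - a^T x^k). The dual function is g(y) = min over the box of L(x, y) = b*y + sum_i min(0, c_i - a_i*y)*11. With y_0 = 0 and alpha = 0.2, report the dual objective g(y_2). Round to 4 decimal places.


Dual ascent for LP: min 10*x1 + 14*x2, 1*x1 + 1*x2 = 11, 0 <= x_i <= 11
Step 1: y^k = 0.0, reduced costs: (10.0, 14.0)
  x^k = (0.0, 0.0), subgradient = b - a^T x = 11.0
  y^{k+1} = 0.0 + 0.2*11.0 = 2.2
Step 2: y^k = 2.2, reduced costs: (7.8, 11.8)
  x^k = (0.0, 0.0), subgradient = b - a^T x = 11.0
  y^{k+1} = 2.2 + 0.2*11.0 = 4.4
Dual objective at y_2 = 4.4: reduced costs (5.6, 9.6), box minimizer x = (0.0, 0.0)
g(y_2) = b*y + (c1 - a1*y)*x1 + (c2 - a2*y)*x2 = 11*4.4 + 5.6*0.0 + 9.6*0.0 = 48.4 + 0.0 + 0.0 = 48.4


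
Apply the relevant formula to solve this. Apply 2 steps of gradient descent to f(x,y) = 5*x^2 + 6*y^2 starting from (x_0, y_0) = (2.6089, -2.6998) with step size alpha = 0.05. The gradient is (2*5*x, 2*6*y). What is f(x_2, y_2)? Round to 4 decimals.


Gradient descent on f(x,y) = 5*x^2 + 6*y^2.
Starting point: (2.6089, -2.6998), alpha = 0.05
Step 1: grad_x = 2*5*2.6089 = 26.089, grad_y = 2*6*-2.6998 = -32.3976
  x_1 = 2.6089 - 0.05*26.089 = 1.3045
  y_1 = -2.6998 - 0.05*-32.3976 = -1.0799
Step 2: grad_x = 2*5*1.3045 = 13.0445, grad_y = 2*6*-1.0799 = -12.959
  x_2 = 1.3045 - 0.05*13.0445 = 0.6522
  y_2 = -1.0799 - 0.05*-12.959 = -0.432
f(0.6522, -0.432) = 5*0.6522^2 + 6*(-0.432)^2 = 3.2466


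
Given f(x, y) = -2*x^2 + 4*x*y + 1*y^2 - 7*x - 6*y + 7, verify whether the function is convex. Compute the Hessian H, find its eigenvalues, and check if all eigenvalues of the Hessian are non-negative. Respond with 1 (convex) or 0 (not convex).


The Hessian of f(x,y) = -2*x^2 + 4*x*y + 1*y^2 - 7*x - 6*y + 7 is:
H = [[-4, 4], [4, 2]]
Trace = -4 + 2 = -2
Determinant = -4*2 - (4)^2 = -24
Discriminant = (-2)^2 - 4*-24 = 100.0
Eigenvalues: lambda_1 = -6.0, lambda_2 = 4.0
The function is not convex.

0


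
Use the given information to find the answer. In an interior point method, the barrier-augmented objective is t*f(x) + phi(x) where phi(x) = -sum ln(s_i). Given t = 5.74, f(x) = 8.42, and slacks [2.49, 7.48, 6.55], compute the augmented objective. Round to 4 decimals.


Step 1: Compute log-barrier.
ln values: [0.9123, 2.0122, 1.8795]
phi = -(0.9123 + 2.0122 + 1.8795) = -4.804
Step 2: Compute augmented objective.
t*f(x) = 5.74*8.42 = 48.3308
Total = 48.3308 - 4.804 = 43.5268


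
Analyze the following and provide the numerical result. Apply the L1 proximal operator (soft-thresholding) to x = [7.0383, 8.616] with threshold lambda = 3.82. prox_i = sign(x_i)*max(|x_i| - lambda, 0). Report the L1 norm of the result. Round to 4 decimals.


Soft-thresholding with lambda = 3.82:
prox(7.0383) = sign(7.0383)*max(|7.0383| - 3.82, 0) = 3.2183
prox(8.616) = sign(8.616)*max(|8.616| - 3.82, 0) = 4.796
prox(x) = [3.2183, 4.796]
||prox(x)||_1 = 3.2183 + 4.796 = 8.0143


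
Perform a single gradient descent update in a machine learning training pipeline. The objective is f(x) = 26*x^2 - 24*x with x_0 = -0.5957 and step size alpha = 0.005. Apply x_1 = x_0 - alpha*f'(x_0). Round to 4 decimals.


We compute the gradient at x_0 and apply the update.
f'(x) = 52*x - 24
f'(-0.5957) = 52*-0.5957 - 24 = -54.9764
x_1 = -0.5957 - 0.005*-54.9764 = -0.3208


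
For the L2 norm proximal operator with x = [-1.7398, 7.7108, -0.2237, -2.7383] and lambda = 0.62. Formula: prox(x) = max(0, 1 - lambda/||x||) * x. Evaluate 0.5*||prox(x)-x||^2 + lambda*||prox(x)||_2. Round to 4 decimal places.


Step 1: Compute ||x||.
||x|| = 8.3685
Step 2: Compute scaling factor.
scale = max(0, 1 - 0.62/8.3685) = 0.9259
Step 3: prox(x) = [-1.6109, 7.1395, -0.2071, -2.5354]
||prox(x)|| = 7.7485
Step 4: Proximal objective.
0.5*||prox-x||^2 = 0.1922
lambda*||prox|| = 4.8041
Total = 4.9963


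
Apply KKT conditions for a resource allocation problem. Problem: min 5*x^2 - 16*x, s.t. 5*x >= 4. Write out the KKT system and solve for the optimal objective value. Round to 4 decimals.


Step 1: Try lambda = 0 (constraint inactive).
Stationarity: 2*5*x - 16 = 0
x* = 16/(2*5) = 1.6
Check constraint: 5*1.6 = 8.0 >= 4 -- satisfied.
Step 2: Compute optimal value.
f(x*) = 5*1.6^2 - 16*1.6 = -12.8


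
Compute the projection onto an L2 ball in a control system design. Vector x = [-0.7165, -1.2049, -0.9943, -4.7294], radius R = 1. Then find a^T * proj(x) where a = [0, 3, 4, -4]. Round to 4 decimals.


Step 1: Compute ||x|| (intermediates to 6 decimals).
||x|| = sqrt((-0.7165)^2 + (-1.2049)^2 + (-0.9943)^2 + (-4.7294)^2) = 5.031999
Step 2: Project.
Since ||x|| > R, scale = R/||x|| = 1/5.031999 = 0.198728, proj(x) = scale * x
proj(x) = [-0.142389, -0.239447, -0.197595, -0.939864]
Step 3: Dot product.
a^T * proj(x) = 0*(-0.142389) + 3*(-0.239447) + 4*(-0.197595) - 4*(-0.939864) = 2.2507


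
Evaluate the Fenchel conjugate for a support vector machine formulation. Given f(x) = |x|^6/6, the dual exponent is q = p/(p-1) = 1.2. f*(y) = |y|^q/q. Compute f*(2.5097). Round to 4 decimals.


The conjugate exponent q satisfies 1/p + 1/q = 1.
p = 6, so q = 6/(6 - 1) = 1.2
|y|^q = 2.5097^1.2 = 3.0168
f*(2.5097) = 3.0168 / 1.2 = 2.514


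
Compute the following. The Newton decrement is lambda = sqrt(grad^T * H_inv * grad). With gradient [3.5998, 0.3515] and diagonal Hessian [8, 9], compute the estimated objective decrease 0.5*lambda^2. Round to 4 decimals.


Step 1: H is diagonal, so H^(-1) * g = [0.45, 0.0391].
Step 2: g^T H^(-1) g = sum_i g_i^2 / H_ii
  = (3.5998)^2/8 + (0.3515)^2/9
  = 1.6198 + 0.0137 = 1.6335
Step 3: Objective decrease = 0.5 * g^T H^(-1) g = 0.8168


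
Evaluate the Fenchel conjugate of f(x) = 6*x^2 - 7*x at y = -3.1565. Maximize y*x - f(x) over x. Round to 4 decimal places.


f*(y) = sup_x {y*x - a*x^2 - b*x} = sup_x {(y-b)*x - a*x^2}
FOC: (y - b) - 2a*x = 0 => x* = (y - b)/(2a)
x* = (-3.1565 + 7)/(2*6) = 0.3203
f*(-3.1565) = (y-b)^2/(4a) = (-3.1565 + 7)^2/(4*6)
= 14.7725/24 = 0.6155


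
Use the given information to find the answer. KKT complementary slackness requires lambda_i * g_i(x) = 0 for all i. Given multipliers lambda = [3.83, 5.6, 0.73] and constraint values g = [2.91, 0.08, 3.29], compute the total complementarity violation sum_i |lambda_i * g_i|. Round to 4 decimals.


KKT complementary slackness check:
lambda_1 * g_1 = 3.83 * 2.91 = 11.1453
lambda_2 * g_2 = 5.6 * 0.08 = 0.448
lambda_3 * g_3 = 0.73 * 3.29 = 2.4017
Total violation = 11.1453 + 0.448 + 2.4017 = 13.995


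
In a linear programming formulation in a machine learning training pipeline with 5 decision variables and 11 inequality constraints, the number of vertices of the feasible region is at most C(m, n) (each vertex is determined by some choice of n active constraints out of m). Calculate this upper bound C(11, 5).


Each vertex corresponds to some choice of n active constraints out of m, so the number of vertices is at most C(m, n) = m! / (n!(m-n)!).
m = 11, n = 5
Numerator: 11 * 10 * 9 * 8 * 7
Denominator: 5! = 120
C(11, 5) = 462


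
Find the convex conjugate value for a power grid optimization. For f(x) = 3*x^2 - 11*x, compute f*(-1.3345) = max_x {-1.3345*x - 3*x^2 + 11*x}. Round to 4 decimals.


f*(y) = sup_x {y*x - a*x^2 - b*x} = sup_x {(y-b)*x - a*x^2}
FOC: (y - b) - 2a*x = 0 => x* = (y - b)/(2a)
x* = (-1.3345 + 11)/(2*3) = 1.6109
f*(-1.3345) = (y-b)^2/(4a) = (-1.3345 + 11)^2/(4*3)
= 93.4219/12 = 7.7852


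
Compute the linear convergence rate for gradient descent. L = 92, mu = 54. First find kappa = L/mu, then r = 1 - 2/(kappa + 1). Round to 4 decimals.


Step 1: Compute the condition number.
kappa = L/mu = 92/54 = 1.7037
Step 2: Compute the convergence rate.
r = 1 - 2/(kappa + 1) = 1 - 2*mu/(L + mu) = (L - mu)/(L + mu) = 38/146 = 0.2603


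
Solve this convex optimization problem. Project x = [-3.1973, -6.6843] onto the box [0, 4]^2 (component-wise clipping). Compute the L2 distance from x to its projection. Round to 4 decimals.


Project each component onto [0, 4].
clip(-3.1973) = 0.0, clip(-6.6843) = 0.0
Projection = [0.0, 0.0]
Squared diffs: [10.2227, 44.6799]
Distance = sqrt(54.9026) = 7.4096


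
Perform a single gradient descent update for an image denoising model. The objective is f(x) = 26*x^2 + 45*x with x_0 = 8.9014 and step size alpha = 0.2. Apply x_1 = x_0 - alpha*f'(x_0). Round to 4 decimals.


We compute the gradient at x_0 and apply the update.
f'(x) = 52*x + 45
f'(8.9014) = 52*8.9014 + 45 = 507.8728
x_1 = 8.9014 - 0.2*507.8728 = -92.6732


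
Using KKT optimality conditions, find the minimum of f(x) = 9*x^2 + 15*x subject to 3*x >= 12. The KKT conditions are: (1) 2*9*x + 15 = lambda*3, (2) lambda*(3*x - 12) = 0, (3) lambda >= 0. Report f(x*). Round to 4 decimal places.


Step 1: Try lambda = 0 (constraint inactive).
x_unc = -15/(2*9) = -0.8333
Check: 3*-0.8333 = -2.4999 < 12 -- violated!
Step 2: Constraint must be active: 3*x = 12
x* = 12/3 = 4.0
lambda = (2*9*4.0 + 15)/3 = 29.0
Step 3: Compute optimal value.
f(x*) = 9*4.0^2 + 15*4.0 = 204.0


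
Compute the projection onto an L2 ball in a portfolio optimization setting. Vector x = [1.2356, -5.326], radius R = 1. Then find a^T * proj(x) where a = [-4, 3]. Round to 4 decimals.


Step 1: Compute ||x|| (intermediates to 6 decimals).
||x|| = sqrt(1.2356^2 + (-5.326)^2) = 5.467448
Step 2: Project.
Since ||x|| > R, scale = R/||x|| = 1/5.467448 = 0.182901, proj(x) = scale * x
proj(x) = [0.225992, -0.974131]
Step 3: Dot product.
a^T * proj(x) = -4*0.225992 + 3*(-0.974131) = -3.8264


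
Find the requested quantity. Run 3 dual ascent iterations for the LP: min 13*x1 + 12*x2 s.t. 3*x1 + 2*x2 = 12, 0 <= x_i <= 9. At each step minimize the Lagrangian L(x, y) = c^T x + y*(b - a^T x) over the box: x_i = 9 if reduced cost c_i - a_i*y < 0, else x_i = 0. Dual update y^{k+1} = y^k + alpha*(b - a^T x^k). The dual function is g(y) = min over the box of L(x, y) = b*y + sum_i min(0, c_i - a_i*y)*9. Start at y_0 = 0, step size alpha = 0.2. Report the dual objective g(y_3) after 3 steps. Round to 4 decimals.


Dual ascent for LP: min 13*x1 + 12*x2, 3*x1 + 2*x2 = 12, 0 <= x_i <= 9
Step 1: y^k = 0.0, reduced costs: (13.0, 12.0)
  x^k = (0.0, 0.0), subgradient = b - a^T x = 12.0
  y^{k+1} = 0.0 + 0.2*12.0 = 2.4
Step 2: y^k = 2.4, reduced costs: (5.8, 7.2)
  x^k = (0.0, 0.0), subgradient = b - a^T x = 12.0
  y^{k+1} = 2.4 + 0.2*12.0 = 4.8
Step 3: y^k = 4.8, reduced costs: (-1.4, 2.4)
  x^k = (9.0, 0.0), subgradient = b - a^T x = -15.0
  y^{k+1} = 4.8 + 0.2*-15.0 = 1.8
Dual objective at y_3 = 1.8: reduced costs (7.6, 8.4), box minimizer x = (0.0, 0.0)
g(y_3) = b*y + (c1 - a1*y)*x1 + (c2 - a2*y)*x2 = 12*1.8 + 7.6*0.0 + 8.4*0.0 = 21.6 + 0.0 + 0.0 = 21.6


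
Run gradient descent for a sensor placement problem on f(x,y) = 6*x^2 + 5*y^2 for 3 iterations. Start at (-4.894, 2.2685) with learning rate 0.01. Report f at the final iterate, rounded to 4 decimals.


Gradient descent on f(x,y) = 6*x^2 + 5*y^2.
Starting point: (-4.894, 2.2685), alpha = 0.01
Step 1: grad_x = 2*6*-4.894 = -58.728, grad_y = 2*5*2.2685 = 22.685
  x_1 = -4.894 - 0.01*-58.728 = -4.3067
  y_1 = 2.2685 - 0.01*22.685 = 2.0417
Step 2: grad_x = 2*6*-4.3067 = -51.6806, grad_y = 2*5*2.0417 = 20.4165
  x_2 = -4.3067 - 0.01*-51.6806 = -3.7899
  y_2 = 2.0417 - 0.01*20.4165 = 1.8375
Step 3: grad_x = 2*6*-3.7899 = -45.479, grad_y = 2*5*1.8375 = 18.3749
  x_3 = -3.7899 - 0.01*-45.479 = -3.3351
  y_3 = 1.8375 - 0.01*18.3749 = 1.6537
f(-3.3351, 1.6537) = 6*(-3.3351)^2 + 5*1.6537^2 = 80.4125


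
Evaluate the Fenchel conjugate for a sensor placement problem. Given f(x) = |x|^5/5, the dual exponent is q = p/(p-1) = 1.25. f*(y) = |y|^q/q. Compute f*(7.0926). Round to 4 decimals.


The conjugate exponent q satisfies 1/p + 1/q = 1.
p = 5, so q = 5/(5 - 1) = 1.25
|y|^q = 7.0926^1.25 = 11.5746
f*(7.0926) = 11.5746 / 1.25 = 9.2597


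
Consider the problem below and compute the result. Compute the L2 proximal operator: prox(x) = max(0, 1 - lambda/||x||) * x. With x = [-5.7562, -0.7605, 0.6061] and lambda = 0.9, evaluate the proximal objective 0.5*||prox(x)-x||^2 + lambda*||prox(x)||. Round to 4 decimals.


Step 1: Compute ||x||.
||x|| = 5.8378
Step 2: Compute scaling factor.
scale = max(0, 1 - 0.9/5.8378) = 0.8458
Step 3: prox(x) = [-4.8688, -0.6433, 0.5127]
||prox(x)|| = 4.9378
Step 4: Proximal objective.
0.5*||prox-x||^2 = 0.405
lambda*||prox|| = 4.444
Total = 4.849


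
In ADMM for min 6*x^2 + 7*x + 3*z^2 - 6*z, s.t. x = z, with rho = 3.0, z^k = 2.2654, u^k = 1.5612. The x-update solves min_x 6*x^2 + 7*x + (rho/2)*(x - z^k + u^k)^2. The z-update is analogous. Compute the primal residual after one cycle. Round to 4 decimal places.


ADMM iteration with rho = 3.0, z^k = 2.2654, u^k = 1.5612
Step 1: x-update.
Minimize 6*x^2 + 7*x + (3.0/2)*(x - 2.2654 + 1.5612)^2
FOC: (2*6 + 3.0)*x = -7 + 3.0*(2.2654 - 1.5612)
x^{k+1} = -0.3258
Step 2: z-update.
Minimize 3*z^2 - 6*z + (3.0/2)*(-0.3258 - z + 1.5612)^2
FOC: (2*3 + 3.0)*z = 6 + 3.0*(-0.3258 + 1.5612)
z^{k+1} = 1.0785
Step 3: u-update.
u^{k+1} = 1.5612 - 0.3258 - 1.0785 = 0.1569
Step 4: Primal residual = |-0.3258 - 1.0785| = 1.4043


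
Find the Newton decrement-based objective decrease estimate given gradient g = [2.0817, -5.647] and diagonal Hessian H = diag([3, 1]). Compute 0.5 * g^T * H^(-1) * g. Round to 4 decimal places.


Step 1: H is diagonal, so H^(-1) * g = [0.6939, -5.647].
Step 2: g^T H^(-1) g = sum_i g_i^2 / H_ii
  = (2.0817)^2/3 + (-5.647)^2/1
  = 1.4445 + 31.8886 = 33.3331
Step 3: Objective decrease = 0.5 * g^T H^(-1) g = 16.6666


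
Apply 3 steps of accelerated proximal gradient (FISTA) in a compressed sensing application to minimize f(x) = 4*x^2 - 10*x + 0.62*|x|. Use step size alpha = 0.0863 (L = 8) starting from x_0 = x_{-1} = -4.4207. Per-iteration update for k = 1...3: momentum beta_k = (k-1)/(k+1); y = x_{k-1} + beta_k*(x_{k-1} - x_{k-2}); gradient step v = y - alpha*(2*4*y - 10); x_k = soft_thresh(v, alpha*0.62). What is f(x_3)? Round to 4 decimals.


FISTA on f(x) = 4*x^2 - 10*x + 0.62*|x|
L = 8, alpha = 0.0863
Iteration 1: beta = 0.0, y = -4.4207 + 0.0*(-4.4207 + 4.4207) = -4.4207
  grad(y) = -45.3656, v = y - alpha*grad = -0.5056
  prox(v) = soft_thresh(-0.5056, 0.0535) = -0.4521
Iteration 2: beta = 0.3333, y = -0.4521 + 0.3333*(-0.4521 + 4.4207) = 0.8707
  grad(y) = -3.0343, v = y - alpha*grad = 1.1326
  prox(v) = soft_thresh(1.1326, 0.0535) = 1.0791
Iteration 3: beta = 0.5, y = 1.0791 + 0.5*(1.0791 + 0.4521) = 1.8447
  grad(y) = 4.7574, v = y - alpha*grad = 1.4341
  prox(v) = soft_thresh(1.4341, 0.0535) = 1.3806
f(x_3) = 4*1.3806^2 - 10*1.3806 + 0.62*|1.3806| = -5.3258


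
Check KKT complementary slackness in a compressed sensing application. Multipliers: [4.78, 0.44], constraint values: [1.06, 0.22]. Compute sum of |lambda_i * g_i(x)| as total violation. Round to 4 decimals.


KKT complementary slackness check:
lambda_1 * g_1 = 4.78 * 1.06 = 5.0668
lambda_2 * g_2 = 0.44 * 0.22 = 0.0968
Total violation = 5.0668 + 0.0968 = 5.1636


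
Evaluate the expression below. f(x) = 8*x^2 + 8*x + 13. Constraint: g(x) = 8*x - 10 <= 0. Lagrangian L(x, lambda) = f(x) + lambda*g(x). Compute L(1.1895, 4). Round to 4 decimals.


Step 1: Evaluate f(x).
f(1.1895) = 8*1.1895^2 + 8*1.1895 + 13 = 33.8353
Step 2: Evaluate g(x).
g(1.1895) = 8*1.1895 - 10 = -0.484
Step 3: Compute Lagrangian.
L = 33.8353 + 4*-0.484 = 31.8993


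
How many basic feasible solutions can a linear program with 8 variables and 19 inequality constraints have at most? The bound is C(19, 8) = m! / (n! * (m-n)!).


Each vertex corresponds to some choice of n active constraints out of m, so the number of vertices is at most C(m, n) = m! / (n!(m-n)!).
m = 19, n = 8
Numerator: 19 * 18 * 17 * 16 * 15 * 14 * 13 * 12
Denominator: 8! = 40320
C(19, 8) = 75582


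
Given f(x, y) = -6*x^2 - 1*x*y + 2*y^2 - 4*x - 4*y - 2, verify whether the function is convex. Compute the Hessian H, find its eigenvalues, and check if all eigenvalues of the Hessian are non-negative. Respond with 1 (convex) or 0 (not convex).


The Hessian of f(x,y) = -6*x^2 - 1*x*y + 2*y^2 - 4*x - 4*y - 2 is:
H = [[-12, -1], [-1, 4]]
Trace = -12 + 4 = -8
Determinant = -12*4 - (-1)^2 = -49
Discriminant = (-8)^2 - 4*-49 = 260.0
Eigenvalues: lambda_1 = -12.0623, lambda_2 = 4.0623
The function is not convex.

0


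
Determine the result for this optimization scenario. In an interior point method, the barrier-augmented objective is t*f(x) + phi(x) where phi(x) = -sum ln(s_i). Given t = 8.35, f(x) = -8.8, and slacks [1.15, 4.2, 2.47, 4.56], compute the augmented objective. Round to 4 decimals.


Step 1: Compute log-barrier.
ln values: [0.1398, 1.4351, 0.9042, 1.5173]
phi = -(0.1398 + 1.4351 + 0.9042 + 1.5173) = -3.9964
Step 2: Compute augmented objective.
t*f(x) = 8.35*-8.8 = -73.48
Total = -73.48 - 3.9964 = -77.4764


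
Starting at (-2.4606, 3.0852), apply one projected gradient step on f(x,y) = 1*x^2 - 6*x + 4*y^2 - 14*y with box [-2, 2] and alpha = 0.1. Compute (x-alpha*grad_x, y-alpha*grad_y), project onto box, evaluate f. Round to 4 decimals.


Step 1: Compute gradient at (-2.4606, 3.0852).
grad_x = 2*1*-2.4606 - 6 = -10.9212
grad_y = 2*4*3.0852 - 14 = 10.6816
Step 2: Gradient step.
x_raw = -2.4606 - 0.1*-10.9212 = -1.3685
y_raw = 3.0852 - 0.1*10.6816 = 2.017
Step 3: Project onto [-2, 2].
x_proj = clip(-1.3685) = -1.3685
y_proj = clip(2.017) = 2.0
Step 4: Evaluate f.
f(-1.3685, 2.0) = -1.9164


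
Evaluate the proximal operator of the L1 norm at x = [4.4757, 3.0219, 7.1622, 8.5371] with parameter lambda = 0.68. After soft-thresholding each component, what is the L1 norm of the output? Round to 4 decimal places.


Soft-thresholding with lambda = 0.68:
prox(4.4757) = sign(4.4757)*max(|4.4757| - 0.68, 0) = 3.7957
prox(3.0219) = sign(3.0219)*max(|3.0219| - 0.68, 0) = 2.3419
prox(7.1622) = sign(7.1622)*max(|7.1622| - 0.68, 0) = 6.4822
prox(8.5371) = sign(8.5371)*max(|8.5371| - 0.68, 0) = 7.8571
prox(x) = [3.7957, 2.3419, 6.4822, 7.8571]
||prox(x)||_1 = 3.7957 + 2.3419 + 6.4822 + 7.8571 = 20.4769


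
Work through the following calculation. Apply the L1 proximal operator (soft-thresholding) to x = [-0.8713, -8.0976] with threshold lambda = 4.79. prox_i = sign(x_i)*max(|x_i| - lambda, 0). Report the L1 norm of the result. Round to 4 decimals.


Soft-thresholding with lambda = 4.79:
prox(-0.8713) = sign(-0.8713)*max(|-0.8713| - 4.79, 0) = 0.0
prox(-8.0976) = sign(-8.0976)*max(|-8.0976| - 4.79, 0) = -3.3076
prox(x) = [0.0, -3.3076]
||prox(x)||_1 = 0.0 + 3.3076 = 3.3076


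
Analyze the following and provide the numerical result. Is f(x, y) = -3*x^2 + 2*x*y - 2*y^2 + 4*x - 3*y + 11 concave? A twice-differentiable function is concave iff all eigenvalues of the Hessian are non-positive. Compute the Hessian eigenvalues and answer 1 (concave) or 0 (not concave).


The Hessian of f(x,y) = -3*x^2 + 2*x*y - 2*y^2 + 4*x - 3*y + 11 is:
H = [[-6, 2], [2, -4]]
Trace = -6 - 4 = -10
Determinant = -6*-4 - (2)^2 = 20
Discriminant = (-10)^2 - 4*20 = 20.0
Eigenvalues: lambda_1 = -7.2361, lambda_2 = -2.7639
The function is concave.

1
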